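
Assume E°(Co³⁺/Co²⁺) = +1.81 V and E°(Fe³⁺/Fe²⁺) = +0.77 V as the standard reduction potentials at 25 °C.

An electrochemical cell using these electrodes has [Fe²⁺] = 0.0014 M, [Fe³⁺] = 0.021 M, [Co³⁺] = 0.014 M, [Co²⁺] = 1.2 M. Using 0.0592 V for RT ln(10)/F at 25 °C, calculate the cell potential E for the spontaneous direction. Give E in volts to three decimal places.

Co³⁺/Co²⁺ is the cathode (higher E°), Fe³⁺/Fe²⁺ the anode: E°cell = +1.81 − (+0.77) = +1.04 V, n = 1.
Overall: Co³⁺(aq) + Fe²⁺(aq) → Co²⁺(aq) + Fe³⁺(aq)
Q = [Co²⁺]·[Fe³⁺] / ([Co³⁺]·[Fe²⁺]); log Q = 3.109.
E = E° − (0.0592/n) log Q = +1.04 − (0.0592/1)(3.109) = +0.856 V.

+0.856 V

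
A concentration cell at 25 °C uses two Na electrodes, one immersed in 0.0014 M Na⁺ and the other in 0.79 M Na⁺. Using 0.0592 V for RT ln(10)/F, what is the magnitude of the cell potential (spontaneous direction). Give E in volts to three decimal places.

For a concentration cell E°cell = 0. The 0.79 M side is the cathode (reduction is favoured where [Na⁺] is higher).
With n = 1, E = −(0.0592/1) log([Na⁺]ₐₙ/[Na⁺]꜀ₐₜ) = −(0.0592/1) log(0.0014/0.79) = −(0.0592/1)(-2.751) = +0.163 V.

+0.163 V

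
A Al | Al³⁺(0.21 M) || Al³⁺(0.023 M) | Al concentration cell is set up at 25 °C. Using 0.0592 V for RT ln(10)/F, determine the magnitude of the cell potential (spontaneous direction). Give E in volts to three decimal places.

+0.019 V

For a concentration cell E°cell = 0. The 0.21 M side is the cathode (reduction is favoured where [Al³⁺] is higher).
With n = 3, E = −(0.0592/3) log([Al³⁺]ₐₙ/[Al³⁺]꜀ₐₜ) = −(0.0592/3) log(0.023/0.21) = −(0.0592/3)(-0.960) = +0.019 V.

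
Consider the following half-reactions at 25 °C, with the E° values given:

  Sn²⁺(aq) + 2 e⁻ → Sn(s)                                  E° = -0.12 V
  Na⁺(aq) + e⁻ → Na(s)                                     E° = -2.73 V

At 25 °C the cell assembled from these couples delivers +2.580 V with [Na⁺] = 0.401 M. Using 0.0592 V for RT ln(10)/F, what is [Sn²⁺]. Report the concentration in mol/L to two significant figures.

0.016 M

Sn²⁺/Sn is the cathode, Na⁺/Na the anode: E°cell = +2.61 V, n = 2.
Overall reaction: Sn²⁺(aq) + 2 Na(s) → Sn(s) + 2 Na⁺(aq); Q = [Na⁺]^2/[Sn²⁺]^1.
From E = E° − (0.0592/n) log Q: log Q = (E° − E)·n/0.0592 = (+2.61 − (+2.580))·2/0.0592 = 1.0135.
So 1·log[Sn²⁺] = 2·log(0.401) − log Q = -0.7937 − (1.0135) = -1.8072; [Sn²⁺] = 10^(-1.8072) ≈ 0.016 M.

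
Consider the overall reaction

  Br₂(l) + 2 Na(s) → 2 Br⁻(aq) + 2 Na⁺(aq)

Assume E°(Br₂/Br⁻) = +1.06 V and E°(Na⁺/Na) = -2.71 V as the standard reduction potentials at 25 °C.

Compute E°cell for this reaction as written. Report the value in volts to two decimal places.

The Br₂/Br⁻ couple has the higher reduction potential, so it is the cathode; Na⁺/Na is oxidised at the anode.
E°cell = E°(cathode) − E°(anode) = (+1.06) − (-2.71) = +3.77 V.

+3.77 V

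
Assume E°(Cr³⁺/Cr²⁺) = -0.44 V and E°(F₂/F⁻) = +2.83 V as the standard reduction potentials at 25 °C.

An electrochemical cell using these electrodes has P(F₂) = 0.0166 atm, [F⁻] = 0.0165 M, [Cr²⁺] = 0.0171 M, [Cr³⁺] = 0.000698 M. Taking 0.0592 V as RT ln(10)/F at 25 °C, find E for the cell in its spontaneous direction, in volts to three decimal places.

+3.405 V

F₂/F⁻ is the cathode (higher E°), Cr³⁺/Cr²⁺ the anode: E°cell = +2.83 − (-0.44) = +3.27 V, n = 2.
Overall: F₂(g) + 2 Cr²⁺(aq) → 2 F⁻(aq) + 2 Cr³⁺(aq)
Q = [F⁻]^2·[Cr³⁺]^2 / (P(F₂)·[Cr²⁺]^2); log Q = -4.563.
E = E° − (0.0592/n) log Q = +3.27 − (0.0592/2)(-4.563) = +3.405 V.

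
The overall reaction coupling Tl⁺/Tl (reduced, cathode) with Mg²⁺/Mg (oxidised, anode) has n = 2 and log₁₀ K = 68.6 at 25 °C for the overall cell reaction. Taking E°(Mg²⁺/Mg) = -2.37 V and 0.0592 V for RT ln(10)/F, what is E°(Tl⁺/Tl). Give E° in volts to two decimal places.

-0.34 V

E°cell = (0.0592/n)·log K = (0.0592/2)(68.6) = +2.031 V.
Since Tl⁺/Tl is the cathode and Mg²⁺/Mg the anode, E°cell = E°(Tl⁺/Tl) − E°(Mg²⁺/Mg).
So E°(Tl⁺/Tl) = E°cell + E°(Mg²⁺/Mg) = +2.031 + (-2.37) = -0.34 V.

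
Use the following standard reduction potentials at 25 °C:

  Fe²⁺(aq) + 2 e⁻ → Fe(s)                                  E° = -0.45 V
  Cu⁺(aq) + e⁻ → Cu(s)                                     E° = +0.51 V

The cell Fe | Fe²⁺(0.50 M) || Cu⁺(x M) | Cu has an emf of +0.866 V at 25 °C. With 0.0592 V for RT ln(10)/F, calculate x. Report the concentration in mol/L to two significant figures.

0.018 M

Cu⁺/Cu is the cathode, Fe²⁺/Fe the anode: E°cell = +0.96 V, n = 2.
Overall reaction: 2 Cu⁺(aq) + Fe(s) → 2 Cu(s) + Fe²⁺(aq); Q = [Fe²⁺]^1/[Cu⁺]^2.
From E = E° − (0.0592/n) log Q: log Q = (E° − E)·n/0.0592 = (+0.96 − (+0.866))·2/0.0592 = 3.1757.
So 2·log[Cu⁺] = 1·log(0.5) − log Q = -0.3010 − (3.1757) = -3.4767; log[Cu⁺] = -3.4767 / 2 = -1.7384; [Cu⁺] = 10^(-1.7384) ≈ 0.018 M.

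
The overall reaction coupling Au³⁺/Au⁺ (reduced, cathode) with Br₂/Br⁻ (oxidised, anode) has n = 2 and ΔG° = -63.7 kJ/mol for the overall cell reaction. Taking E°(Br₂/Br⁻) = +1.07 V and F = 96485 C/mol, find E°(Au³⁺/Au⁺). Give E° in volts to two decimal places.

+1.40 V

E°cell = −ΔG°/(nF) = −(-63.7×10³)/((2)(96485)) = +0.330 V.
Since Au³⁺/Au⁺ is the cathode and Br₂/Br⁻ the anode, E°cell = E°(Au³⁺/Au⁺) − E°(Br₂/Br⁻).
So E°(Au³⁺/Au⁺) = E°cell + E°(Br₂/Br⁻) = +0.330 + (+1.07) = +1.40 V.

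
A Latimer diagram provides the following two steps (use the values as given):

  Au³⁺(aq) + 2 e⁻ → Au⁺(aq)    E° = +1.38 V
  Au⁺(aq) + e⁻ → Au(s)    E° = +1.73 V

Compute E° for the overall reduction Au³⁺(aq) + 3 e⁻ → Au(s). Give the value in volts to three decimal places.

Since ΔG° = −nFE° is additive over sequential reductions, n₃E°₃ = n₁E°₁ + n₂E°₂.
E°₃ = (2×+1.38 + 1×+1.73) / 3 = (+4.490) / 3 = +1.497 V.
E° values themselves are not directly additive — weighting by electron count is essential.

+1.497 V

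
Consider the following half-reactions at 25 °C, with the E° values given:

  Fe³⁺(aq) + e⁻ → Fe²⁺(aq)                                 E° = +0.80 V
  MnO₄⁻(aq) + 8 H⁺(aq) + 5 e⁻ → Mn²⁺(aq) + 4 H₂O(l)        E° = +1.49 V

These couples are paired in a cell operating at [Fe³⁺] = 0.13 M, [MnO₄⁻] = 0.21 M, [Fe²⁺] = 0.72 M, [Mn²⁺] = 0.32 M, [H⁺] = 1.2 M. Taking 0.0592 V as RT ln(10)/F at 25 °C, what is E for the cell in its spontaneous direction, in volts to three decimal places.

+0.739 V

MnO₄⁻/Mn²⁺ is the cathode (higher E°), Fe³⁺/Fe²⁺ the anode: E°cell = +1.49 − (+0.80) = +0.69 V, n = 5.
Overall: MnO₄⁻(aq) + 8 H⁺(aq) + 5 Fe²⁺(aq) → Mn²⁺(aq) + 4 H₂O(l) + 5 Fe³⁺(aq)
Q = [Mn²⁺]·[Fe³⁺]^5 / ([MnO₄⁻]·[H⁺]^8·[Fe²⁺]^5); log Q = -4.167.
E = E° − (0.0592/n) log Q = +0.69 − (0.0592/5)(-4.167) = +0.739 V.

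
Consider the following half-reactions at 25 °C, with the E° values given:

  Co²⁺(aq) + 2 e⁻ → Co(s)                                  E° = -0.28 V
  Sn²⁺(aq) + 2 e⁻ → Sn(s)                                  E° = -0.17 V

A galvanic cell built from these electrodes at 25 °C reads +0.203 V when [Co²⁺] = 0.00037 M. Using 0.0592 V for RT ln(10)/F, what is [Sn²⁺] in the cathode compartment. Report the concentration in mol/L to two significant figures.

Sn²⁺/Sn is the cathode, Co²⁺/Co the anode: E°cell = +0.11 V, n = 2.
Overall reaction: Sn²⁺(aq) + Co(s) → Sn(s) + Co²⁺(aq); Q = [Co²⁺]^1/[Sn²⁺]^1.
From E = E° − (0.0592/n) log Q: log Q = (E° − E)·n/0.0592 = (+0.11 − (+0.203))·2/0.0592 = -3.1419.
So 1·log[Sn²⁺] = 1·log(0.00037) − log Q = -3.4318 − (-3.1419) = -0.2899; [Sn²⁺] = 10^(-0.2899) ≈ 0.51 M.

0.51 M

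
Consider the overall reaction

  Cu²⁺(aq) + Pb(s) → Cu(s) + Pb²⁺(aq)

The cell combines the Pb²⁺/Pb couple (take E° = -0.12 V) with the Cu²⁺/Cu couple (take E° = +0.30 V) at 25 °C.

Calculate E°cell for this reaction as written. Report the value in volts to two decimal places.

+0.42 V

The Cu²⁺/Cu couple has the higher reduction potential, so it is the cathode; Pb²⁺/Pb is oxidised at the anode.
E°cell = E°(cathode) − E°(anode) = (+0.30) − (-0.12) = +0.42 V.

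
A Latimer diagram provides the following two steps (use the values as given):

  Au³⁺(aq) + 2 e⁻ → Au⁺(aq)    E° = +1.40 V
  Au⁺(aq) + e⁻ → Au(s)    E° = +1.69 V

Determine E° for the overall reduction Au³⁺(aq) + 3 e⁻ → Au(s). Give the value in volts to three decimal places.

Since ΔG° = −nFE° is additive over sequential reductions, n₃E°₃ = n₁E°₁ + n₂E°₂.
E°₃ = (2×+1.40 + 1×+1.69) / 3 = (+4.490) / 3 = +1.497 V.

+1.497 V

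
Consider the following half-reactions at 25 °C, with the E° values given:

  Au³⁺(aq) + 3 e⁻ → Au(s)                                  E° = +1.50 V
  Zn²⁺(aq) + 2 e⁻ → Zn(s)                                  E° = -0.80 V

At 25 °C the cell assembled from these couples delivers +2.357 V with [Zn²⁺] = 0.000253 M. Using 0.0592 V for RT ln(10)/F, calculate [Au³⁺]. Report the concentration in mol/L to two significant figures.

0.0031 M

Au³⁺/Au is the cathode, Zn²⁺/Zn the anode: E°cell = +2.30 V, n = 6.
Overall reaction: 2 Au³⁺(aq) + 3 Zn(s) → 2 Au(s) + 3 Zn²⁺(aq); Q = [Zn²⁺]^3/[Au³⁺]^2.
From E = E° − (0.0592/n) log Q: log Q = (E° − E)·n/0.0592 = (+2.30 − (+2.357))·6/0.0592 = -5.7770.
So 2·log[Au³⁺] = 3·log(0.000253) − log Q = -10.7906 − (-5.7770) = -5.0136; log[Au³⁺] = -5.0136 / 2 = -2.5068; [Au³⁺] = 10^(-2.5068) ≈ 0.0031 M.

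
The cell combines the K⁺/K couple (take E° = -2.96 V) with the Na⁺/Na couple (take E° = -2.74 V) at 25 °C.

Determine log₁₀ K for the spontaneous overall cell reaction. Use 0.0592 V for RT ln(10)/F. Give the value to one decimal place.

Cathode: Na⁺/Na; anode: K⁺/K. E°cell = +0.22 V, n = 1.
log K = nE°cell / 0.0592 = (1)(+0.22) / 0.0592 = 3.7.

3.7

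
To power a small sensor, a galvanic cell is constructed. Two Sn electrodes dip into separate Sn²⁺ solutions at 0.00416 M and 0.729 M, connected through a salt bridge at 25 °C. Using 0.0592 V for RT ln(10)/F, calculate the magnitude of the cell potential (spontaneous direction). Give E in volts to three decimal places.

+0.066 V

For a concentration cell E°cell = 0. The 0.729 M side is the cathode (reduction is favoured where [Sn²⁺] is higher).
With n = 2, E = −(0.0592/2) log([Sn²⁺]ₐₙ/[Sn²⁺]꜀ₐₜ) = −(0.0592/2) log(0.00416/0.729) = −(0.0592/2)(-2.244) = +0.066 V.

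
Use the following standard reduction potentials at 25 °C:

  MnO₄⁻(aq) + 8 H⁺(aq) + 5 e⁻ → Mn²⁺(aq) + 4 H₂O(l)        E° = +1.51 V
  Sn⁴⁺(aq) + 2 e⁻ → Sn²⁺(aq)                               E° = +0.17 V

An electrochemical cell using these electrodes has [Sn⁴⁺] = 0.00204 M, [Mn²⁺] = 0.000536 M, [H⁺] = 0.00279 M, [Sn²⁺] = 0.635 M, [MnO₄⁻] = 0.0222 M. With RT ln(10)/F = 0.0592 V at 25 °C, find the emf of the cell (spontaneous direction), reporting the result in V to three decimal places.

+1.191 V

MnO₄⁻/Mn²⁺ is the cathode (higher E°), Sn⁴⁺/Sn²⁺ the anode: E°cell = +1.51 − (+0.17) = +1.34 V, n = 10.
Overall: 2 MnO₄⁻(aq) + 16 H⁺(aq) + 5 Sn²⁺(aq) → 2 Mn²⁺(aq) + 8 H₂O(l) + 5 Sn⁴⁺(aq)
Q = [Mn²⁺]^2·[Sn⁴⁺]^5 / ([MnO₄⁻]^2·[H⁺]^16·[Sn²⁺]^5); log Q = 25.170.
E = E° − (0.0592/n) log Q = +1.34 − (0.0592/10)(25.170) = +1.191 V.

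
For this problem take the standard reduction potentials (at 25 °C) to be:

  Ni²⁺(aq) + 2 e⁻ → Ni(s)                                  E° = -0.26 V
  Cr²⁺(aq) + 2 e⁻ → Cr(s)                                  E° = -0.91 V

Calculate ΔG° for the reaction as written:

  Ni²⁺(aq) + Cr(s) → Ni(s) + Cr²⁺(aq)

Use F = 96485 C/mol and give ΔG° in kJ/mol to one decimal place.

-125.4 kJ/mol

As written, Ni²⁺/Ni is reduced (cathode) and Cr²⁺/Cr is oxidised (anode), so E°cell = (-0.26) − (-0.91) = +0.65 V.
Balancing electrons gives n = 2.
ΔG° = −nFE° = −(2)(96485)(+0.65) = -125,430 J = -125.4 kJ/mol.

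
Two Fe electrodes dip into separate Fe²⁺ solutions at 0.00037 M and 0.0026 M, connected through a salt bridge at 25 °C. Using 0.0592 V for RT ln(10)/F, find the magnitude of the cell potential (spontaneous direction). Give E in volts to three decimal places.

For a concentration cell E°cell = 0. The 0.0026 M side is the cathode (reduction is favoured where [Fe²⁺] is higher).
With n = 2, E = −(0.0592/2) log([Fe²⁺]ₐₙ/[Fe²⁺]꜀ₐₜ) = −(0.0592/2) log(0.00037/0.0026) = −(0.0592/2)(-0.847) = +0.025 V.

+0.025 V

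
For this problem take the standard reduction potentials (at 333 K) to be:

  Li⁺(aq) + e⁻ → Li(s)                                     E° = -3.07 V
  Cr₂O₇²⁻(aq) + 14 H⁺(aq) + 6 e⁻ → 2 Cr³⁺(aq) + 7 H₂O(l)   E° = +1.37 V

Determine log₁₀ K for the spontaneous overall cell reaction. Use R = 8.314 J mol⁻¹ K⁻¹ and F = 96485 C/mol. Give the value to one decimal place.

403.2

Cathode: Cr₂O₇²⁻/Cr³⁺; anode: Li⁺/Li. E°cell = (+1.37) − (-3.07) = +4.44 V, with n = 6.
ΔG° = −nFE° = −RT ln K, so ln K = nFE°/(RT) = (6)(96485)(+4.44) / ((8.314)(333)) = 928.410.
log₁₀ K = 928.410 / ln 10 = 403.2.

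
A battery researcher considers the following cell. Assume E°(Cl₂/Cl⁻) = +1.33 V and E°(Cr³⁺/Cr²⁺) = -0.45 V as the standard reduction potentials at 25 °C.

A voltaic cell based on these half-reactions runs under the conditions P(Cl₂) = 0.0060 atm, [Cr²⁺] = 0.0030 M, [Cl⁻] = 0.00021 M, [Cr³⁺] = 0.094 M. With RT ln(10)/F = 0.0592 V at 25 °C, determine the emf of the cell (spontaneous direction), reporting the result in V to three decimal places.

+1.843 V

Cl₂/Cl⁻ is the cathode (higher E°), Cr³⁺/Cr²⁺ the anode: E°cell = +1.33 − (-0.45) = +1.78 V, n = 2.
Overall: Cl₂(g) + 2 Cr²⁺(aq) → 2 Cl⁻(aq) + 2 Cr³⁺(aq)
Q = [Cl⁻]^2·[Cr³⁺]^2 / (P(Cl₂)·[Cr²⁺]^2); log Q = -2.142.
E = E° − (0.0592/n) log Q = +1.78 − (0.0592/2)(-2.142) = +1.843 V.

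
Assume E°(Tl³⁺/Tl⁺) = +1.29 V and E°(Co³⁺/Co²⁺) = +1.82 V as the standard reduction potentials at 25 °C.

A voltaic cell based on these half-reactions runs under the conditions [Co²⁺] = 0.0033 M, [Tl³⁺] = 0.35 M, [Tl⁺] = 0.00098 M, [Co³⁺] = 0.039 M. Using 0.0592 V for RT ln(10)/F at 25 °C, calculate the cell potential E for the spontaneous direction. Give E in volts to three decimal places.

+0.518 V

Co³⁺/Co²⁺ is the cathode (higher E°), Tl³⁺/Tl⁺ the anode: E°cell = +1.82 − (+1.29) = +0.53 V, n = 2.
Overall: 2 Co³⁺(aq) + Tl⁺(aq) → 2 Co²⁺(aq) + Tl³⁺(aq)
Q = [Co²⁺]^2·[Tl³⁺] / ([Co³⁺]^2·[Tl⁺]); log Q = 0.408.
E = E° − (0.0592/n) log Q = +0.53 − (0.0592/2)(0.408) = +0.518 V.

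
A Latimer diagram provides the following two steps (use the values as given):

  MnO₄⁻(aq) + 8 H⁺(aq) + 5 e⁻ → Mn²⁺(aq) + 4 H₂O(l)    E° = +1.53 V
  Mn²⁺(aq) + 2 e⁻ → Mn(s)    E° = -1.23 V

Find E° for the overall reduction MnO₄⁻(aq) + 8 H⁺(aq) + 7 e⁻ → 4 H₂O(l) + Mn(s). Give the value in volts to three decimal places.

+0.741 V

Adding the free-energy changes (−nFE°) of the two steps gives −n₃FE°₃ = −n₁FE°₁ − n₂FE°₂.
E°₃ = (5×+1.53 + 2×-1.23) / 7 = (+5.190) / 7 = +0.741 V.
Simply averaging or adding the two E° values would be wrong; the electron-weighted sum is required.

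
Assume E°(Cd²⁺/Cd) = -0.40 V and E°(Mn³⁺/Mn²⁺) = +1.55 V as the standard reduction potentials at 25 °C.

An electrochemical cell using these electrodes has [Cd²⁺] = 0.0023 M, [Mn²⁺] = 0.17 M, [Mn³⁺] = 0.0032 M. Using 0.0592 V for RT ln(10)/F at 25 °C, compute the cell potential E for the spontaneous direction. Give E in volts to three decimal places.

Mn³⁺/Mn²⁺ is the cathode (higher E°), Cd²⁺/Cd the anode: E°cell = +1.55 − (-0.40) = +1.95 V, n = 2.
Overall: 2 Mn³⁺(aq) + Cd(s) → 2 Mn²⁺(aq) + Cd²⁺(aq)
Q = [Mn²⁺]^2·[Cd²⁺] / ([Mn³⁺]^2); log Q = 0.812.
E = E° − (0.0592/n) log Q = +1.95 − (0.0592/2)(0.812) = +1.926 V.

+1.926 V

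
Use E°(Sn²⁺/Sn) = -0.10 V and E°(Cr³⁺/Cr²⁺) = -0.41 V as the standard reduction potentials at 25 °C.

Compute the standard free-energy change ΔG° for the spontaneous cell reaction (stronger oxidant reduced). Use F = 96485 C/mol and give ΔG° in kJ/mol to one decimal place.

-59.8 kJ/mol

Sn²⁺/Sn (E° = -0.10 V) is the cathode; Cr³⁺/Cr²⁺ (E° = -0.41 V) is the anode, so E°cell = +0.31 V.
Balancing electrons gives n = 2 (lcm of 2 and 1).
ΔG° = −nFE° = −(2)(96485)(+0.31) = -59,821 J = -59.8 kJ/mol.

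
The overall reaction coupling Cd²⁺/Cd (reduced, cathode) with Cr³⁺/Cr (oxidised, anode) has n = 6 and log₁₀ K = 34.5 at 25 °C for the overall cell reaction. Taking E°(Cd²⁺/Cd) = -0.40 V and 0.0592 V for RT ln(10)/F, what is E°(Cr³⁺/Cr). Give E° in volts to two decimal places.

E°cell = (0.0592/n)·log K = (0.0592/6)(34.5) = +0.340 V.
Since Cd²⁺/Cd is the cathode and Cr³⁺/Cr the anode, E°cell = E°(Cd²⁺/Cd) − E°(Cr³⁺/Cr).
So E°(Cr³⁺/Cr) = E°(Cd²⁺/Cd) − E°cell = (-0.40) − (+0.340) = -0.74 V.

-0.74 V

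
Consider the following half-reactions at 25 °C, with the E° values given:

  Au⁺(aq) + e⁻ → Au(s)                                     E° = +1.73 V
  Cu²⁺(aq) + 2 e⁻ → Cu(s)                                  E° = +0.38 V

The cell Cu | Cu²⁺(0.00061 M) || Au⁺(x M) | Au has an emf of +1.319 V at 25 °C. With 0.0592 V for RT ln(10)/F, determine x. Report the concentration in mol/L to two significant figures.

0.0074 M

Au⁺/Au is the cathode, Cu²⁺/Cu the anode: E°cell = +1.35 V, n = 2.
Overall reaction: 2 Au⁺(aq) + Cu(s) → 2 Au(s) + Cu²⁺(aq); Q = [Cu²⁺]^1/[Au⁺]^2.
From E = E° − (0.0592/n) log Q: log Q = (E° − E)·n/0.0592 = (+1.35 − (+1.319))·2/0.0592 = 1.0473.
So 2·log[Au⁺] = 1·log(0.00061) − log Q = -3.2147 − (1.0473) = -4.2620; log[Au⁺] = -4.2620 / 2 = -2.1310; [Au⁺] = 10^(-2.1310) ≈ 0.0074 M.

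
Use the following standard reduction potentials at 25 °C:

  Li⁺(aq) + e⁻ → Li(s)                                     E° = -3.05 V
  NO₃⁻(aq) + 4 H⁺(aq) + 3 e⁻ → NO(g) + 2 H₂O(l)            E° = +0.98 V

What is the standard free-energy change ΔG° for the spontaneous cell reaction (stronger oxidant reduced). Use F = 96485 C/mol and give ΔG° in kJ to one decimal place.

-1166.5 kJ

NO₃⁻/NO (E° = +0.98 V) is the cathode; Li⁺/Li (E° = -3.05 V) is the anode, so E°cell = +4.03 V.
Balancing electrons gives n = 3 (lcm of 3 and 1).
ΔG° = −nFE° = −(3)(96485)(+4.03) = -1,166,504 J = -1166.5 kJ.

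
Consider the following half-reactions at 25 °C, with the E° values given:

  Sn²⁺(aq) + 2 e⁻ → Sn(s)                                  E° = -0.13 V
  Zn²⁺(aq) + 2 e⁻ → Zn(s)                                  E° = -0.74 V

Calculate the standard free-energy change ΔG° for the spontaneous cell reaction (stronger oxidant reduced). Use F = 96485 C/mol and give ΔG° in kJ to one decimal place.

-117.7 kJ

Sn²⁺/Sn (E° = -0.13 V) is the cathode; Zn²⁺/Zn (E° = -0.74 V) is the anode, so E°cell = +0.61 V.
Balancing electrons gives n = 2 (lcm of 2 and 2).
ΔG° = −nFE° = −(2)(96485)(+0.61) = -117,712 J = -117.7 kJ.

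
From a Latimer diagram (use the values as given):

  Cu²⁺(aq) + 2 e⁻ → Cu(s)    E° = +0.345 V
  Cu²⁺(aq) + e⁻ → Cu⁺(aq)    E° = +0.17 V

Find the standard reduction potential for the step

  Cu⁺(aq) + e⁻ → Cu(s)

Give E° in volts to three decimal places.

+0.520 V

Sequential free energies add, so n₃E°₃ = n₁E°₁ + n₂E°₂.
With n₃ = 2, and the known step contributing 1×(+0.17) V, the unknown satisfies 1·E° = 2×(+0.345) − 1×(+0.17) = +0.520.
E° = +0.520 / 1 = +0.520 V.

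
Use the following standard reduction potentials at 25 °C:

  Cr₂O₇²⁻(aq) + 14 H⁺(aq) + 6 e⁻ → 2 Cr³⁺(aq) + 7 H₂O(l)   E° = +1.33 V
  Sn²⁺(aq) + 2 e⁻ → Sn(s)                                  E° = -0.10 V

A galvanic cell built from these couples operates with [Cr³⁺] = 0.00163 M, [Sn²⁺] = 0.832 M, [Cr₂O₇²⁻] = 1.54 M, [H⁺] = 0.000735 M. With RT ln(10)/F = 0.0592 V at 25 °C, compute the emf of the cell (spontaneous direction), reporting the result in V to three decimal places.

Cr₂O₇²⁻/Cr³⁺ is the cathode (higher E°), Sn²⁺/Sn the anode: E°cell = +1.33 − (-0.10) = +1.43 V, n = 6.
Overall: Cr₂O₇²⁻(aq) + 14 H⁺(aq) + 3 Sn(s) → 2 Cr³⁺(aq) + 7 H₂O(l) + 3 Sn²⁺(aq)
Q = [Cr³⁺]^2·[Sn²⁺]^3 / ([Cr₂O₇²⁻]·[H⁺]^14); log Q = 37.869.
E = E° − (0.0592/n) log Q = +1.43 − (0.0592/6)(37.869) = +1.056 V.

+1.056 V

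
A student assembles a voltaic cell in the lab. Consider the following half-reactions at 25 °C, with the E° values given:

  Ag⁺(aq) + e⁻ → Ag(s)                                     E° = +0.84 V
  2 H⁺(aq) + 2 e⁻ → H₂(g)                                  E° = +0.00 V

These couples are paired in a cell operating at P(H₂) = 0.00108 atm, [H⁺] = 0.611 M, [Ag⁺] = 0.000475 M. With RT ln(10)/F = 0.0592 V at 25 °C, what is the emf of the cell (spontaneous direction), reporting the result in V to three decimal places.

+0.568 V

Ag⁺/Ag is the cathode (higher E°), H⁺/H₂ the anode: E°cell = +0.84 − (+0.00) = +0.84 V, n = 2.
Overall: 2 Ag⁺(aq) + H₂(g) → 2 Ag(s) + 2 H⁺(aq)
Q = [H⁺]^2 / ([Ag⁺]^2·P(H₂)); log Q = 9.185.
E = E° − (0.0592/n) log Q = +0.84 − (0.0592/2)(9.185) = +0.568 V.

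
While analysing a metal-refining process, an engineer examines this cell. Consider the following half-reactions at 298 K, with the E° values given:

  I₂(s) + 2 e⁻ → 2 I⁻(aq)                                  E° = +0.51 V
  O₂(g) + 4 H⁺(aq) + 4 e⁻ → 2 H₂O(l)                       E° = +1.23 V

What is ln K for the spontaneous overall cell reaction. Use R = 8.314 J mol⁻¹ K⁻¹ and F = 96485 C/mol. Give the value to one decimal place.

Cathode: O₂/H₂O; anode: I₂/I⁻. E°cell = (+1.23) − (+0.51) = +0.72 V, with n = 4.
ΔG° = −nFE° = −RT ln K, so ln K = nFE°/(RT) = (4)(96485)(+0.72) / ((8.314)(298)) = 112.157.

112.2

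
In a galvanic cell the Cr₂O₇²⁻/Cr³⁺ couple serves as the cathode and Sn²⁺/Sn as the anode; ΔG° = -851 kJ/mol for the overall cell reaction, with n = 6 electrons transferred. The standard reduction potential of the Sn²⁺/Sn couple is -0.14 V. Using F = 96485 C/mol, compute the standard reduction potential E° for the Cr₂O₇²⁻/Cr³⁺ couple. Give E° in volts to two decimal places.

E°cell = −ΔG°/(nF) = −(-851×10³)/((6)(96485)) = +1.470 V.
Since Cr₂O₇²⁻/Cr³⁺ is the cathode and Sn²⁺/Sn the anode, E°cell = E°(Cr₂O₇²⁻/Cr³⁺) − E°(Sn²⁺/Sn).
So E°(Cr₂O₇²⁻/Cr³⁺) = E°cell + E°(Sn²⁺/Sn) = +1.470 + (-0.14) = +1.33 V.

+1.33 V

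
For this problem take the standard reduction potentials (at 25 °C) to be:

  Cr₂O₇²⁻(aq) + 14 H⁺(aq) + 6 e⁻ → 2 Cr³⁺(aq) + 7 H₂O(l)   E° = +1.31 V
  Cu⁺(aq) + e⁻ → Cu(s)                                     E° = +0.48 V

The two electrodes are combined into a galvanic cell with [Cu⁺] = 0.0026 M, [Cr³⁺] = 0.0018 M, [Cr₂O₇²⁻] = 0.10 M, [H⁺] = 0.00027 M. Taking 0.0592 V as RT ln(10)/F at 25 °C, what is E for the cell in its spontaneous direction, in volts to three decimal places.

Cr₂O₇²⁻/Cr³⁺ is the cathode (higher E°), Cu⁺/Cu the anode: E°cell = +1.31 − (+0.48) = +0.83 V, n = 6.
Overall: Cr₂O₇²⁻(aq) + 14 H⁺(aq) + 6 Cu(s) → 2 Cr³⁺(aq) + 7 H₂O(l) + 6 Cu⁺(aq)
Q = [Cr³⁺]^2·[Cu⁺]^6 / ([Cr₂O₇²⁻]·[H⁺]^14); log Q = 29.961.
E = E° − (0.0592/n) log Q = +0.83 − (0.0592/6)(29.961) = +0.534 V.

+0.534 V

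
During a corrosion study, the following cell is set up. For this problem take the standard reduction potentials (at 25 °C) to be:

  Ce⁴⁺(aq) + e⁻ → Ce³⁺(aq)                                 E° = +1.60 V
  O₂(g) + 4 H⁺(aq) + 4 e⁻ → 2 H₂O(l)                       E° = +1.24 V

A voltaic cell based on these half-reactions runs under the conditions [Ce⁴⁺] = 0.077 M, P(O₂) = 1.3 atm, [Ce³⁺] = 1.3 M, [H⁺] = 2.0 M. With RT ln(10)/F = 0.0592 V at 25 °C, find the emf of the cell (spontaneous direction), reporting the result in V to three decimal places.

Ce⁴⁺/Ce³⁺ is the cathode (higher E°), O₂/H₂O the anode: E°cell = +1.60 − (+1.24) = +0.36 V, n = 4.
Overall: 4 Ce⁴⁺(aq) + 2 H₂O(l) → 4 Ce³⁺(aq) + O₂(g) + 4 H⁺(aq)
Q = [Ce³⁺]^4·P(O₂)·[H⁺]^4 / ([Ce⁴⁺]^4); log Q = 6.228.
E = E° − (0.0592/n) log Q = +0.36 − (0.0592/4)(6.228) = +0.268 V.

+0.268 V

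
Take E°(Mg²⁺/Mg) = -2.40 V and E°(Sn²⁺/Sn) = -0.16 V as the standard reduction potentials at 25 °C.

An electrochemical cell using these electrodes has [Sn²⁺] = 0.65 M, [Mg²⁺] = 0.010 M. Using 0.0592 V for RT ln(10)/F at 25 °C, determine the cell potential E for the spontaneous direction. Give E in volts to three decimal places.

+2.294 V

Sn²⁺/Sn is the cathode (higher E°), Mg²⁺/Mg the anode: E°cell = -0.16 − (-2.40) = +2.24 V, n = 2.
Overall: Sn²⁺(aq) + Mg(s) → Sn(s) + Mg²⁺(aq)
Q = [Mg²⁺] / ([Sn²⁺]); log Q = -1.813.
E = E° − (0.0592/n) log Q = +2.24 − (0.0592/2)(-1.813) = +2.294 V.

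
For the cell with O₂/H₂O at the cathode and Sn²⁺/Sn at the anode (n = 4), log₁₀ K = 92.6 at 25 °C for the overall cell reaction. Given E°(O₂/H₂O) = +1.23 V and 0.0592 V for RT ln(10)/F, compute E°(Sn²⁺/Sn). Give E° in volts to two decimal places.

-0.14 V

E°cell = (0.0592/n)·log K = (0.0592/4)(92.6) = +1.370 V.
Since O₂/H₂O is the cathode and Sn²⁺/Sn the anode, E°cell = E°(O₂/H₂O) − E°(Sn²⁺/Sn).
So E°(Sn²⁺/Sn) = E°(O₂/H₂O) − E°cell = (+1.23) − (+1.370) = -0.14 V.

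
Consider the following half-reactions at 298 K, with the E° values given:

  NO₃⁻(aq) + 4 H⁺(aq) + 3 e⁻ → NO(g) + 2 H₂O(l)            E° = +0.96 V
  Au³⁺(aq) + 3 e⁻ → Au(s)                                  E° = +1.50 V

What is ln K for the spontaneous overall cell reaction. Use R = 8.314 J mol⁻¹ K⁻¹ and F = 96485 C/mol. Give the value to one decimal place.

63.1

Cathode: Au³⁺/Au; anode: NO₃⁻/NO. E°cell = (+1.50) − (+0.96) = +0.54 V, with n = 3.
ΔG° = −nFE° = −RT ln K, so ln K = nFE°/(RT) = (3)(96485)(+0.54) / ((8.314)(298)) = 63.088.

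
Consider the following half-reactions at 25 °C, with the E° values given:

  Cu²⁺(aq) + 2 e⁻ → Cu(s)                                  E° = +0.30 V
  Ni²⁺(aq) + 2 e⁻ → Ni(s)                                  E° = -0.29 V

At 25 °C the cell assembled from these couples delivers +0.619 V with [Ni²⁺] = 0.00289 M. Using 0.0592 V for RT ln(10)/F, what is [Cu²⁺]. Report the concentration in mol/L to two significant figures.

Cu²⁺/Cu is the cathode, Ni²⁺/Ni the anode: E°cell = +0.59 V, n = 2.
Overall reaction: Cu²⁺(aq) + Ni(s) → Cu(s) + Ni²⁺(aq); Q = [Ni²⁺]^1/[Cu²⁺]^1.
From E = E° − (0.0592/n) log Q: log Q = (E° − E)·n/0.0592 = (+0.59 − (+0.619))·2/0.0592 = -0.9797.
So 1·log[Cu²⁺] = 1·log(0.00289) − log Q = -2.5391 − (-0.9797) = -1.5594; [Cu²⁺] = 10^(-1.5594) ≈ 0.028 M.

0.028 M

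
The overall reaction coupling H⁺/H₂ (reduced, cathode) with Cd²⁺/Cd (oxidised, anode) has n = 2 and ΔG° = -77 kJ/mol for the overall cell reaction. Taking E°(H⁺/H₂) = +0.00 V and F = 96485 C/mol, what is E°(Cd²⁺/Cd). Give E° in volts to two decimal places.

-0.40 V

E°cell = −ΔG°/(nF) = −(-77×10³)/((2)(96485)) = +0.399 V.
Since H⁺/H₂ is the cathode and Cd²⁺/Cd the anode, E°cell = E°(H⁺/H₂) − E°(Cd²⁺/Cd).
So E°(Cd²⁺/Cd) = E°(H⁺/H₂) − E°cell = (+0.00) − (+0.399) = -0.40 V.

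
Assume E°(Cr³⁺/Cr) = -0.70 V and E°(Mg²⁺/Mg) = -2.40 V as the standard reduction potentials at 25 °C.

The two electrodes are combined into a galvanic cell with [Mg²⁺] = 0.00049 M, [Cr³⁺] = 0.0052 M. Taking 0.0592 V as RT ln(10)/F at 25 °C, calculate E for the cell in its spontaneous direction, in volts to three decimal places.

Cr³⁺/Cr is the cathode (higher E°), Mg²⁺/Mg the anode: E°cell = -0.70 − (-2.40) = +1.70 V, n = 6.
Overall: 2 Cr³⁺(aq) + 3 Mg(s) → 2 Cr(s) + 3 Mg²⁺(aq)
Q = [Mg²⁺]^3 / ([Cr³⁺]^2); log Q = -5.361.
E = E° − (0.0592/n) log Q = +1.70 − (0.0592/6)(-5.361) = +1.753 V.

+1.753 V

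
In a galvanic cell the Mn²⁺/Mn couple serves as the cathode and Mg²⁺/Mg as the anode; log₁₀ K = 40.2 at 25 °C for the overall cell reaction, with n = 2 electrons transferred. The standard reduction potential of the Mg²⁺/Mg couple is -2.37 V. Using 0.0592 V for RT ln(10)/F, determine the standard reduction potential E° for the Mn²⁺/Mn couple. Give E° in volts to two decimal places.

E°cell = (0.0592/n)·log K = (0.0592/2)(40.2) = +1.190 V.
Since Mn²⁺/Mn is the cathode and Mg²⁺/Mg the anode, E°cell = E°(Mn²⁺/Mn) − E°(Mg²⁺/Mg).
So E°(Mn²⁺/Mn) = E°cell + E°(Mg²⁺/Mg) = +1.190 + (-2.37) = -1.18 V.

-1.18 V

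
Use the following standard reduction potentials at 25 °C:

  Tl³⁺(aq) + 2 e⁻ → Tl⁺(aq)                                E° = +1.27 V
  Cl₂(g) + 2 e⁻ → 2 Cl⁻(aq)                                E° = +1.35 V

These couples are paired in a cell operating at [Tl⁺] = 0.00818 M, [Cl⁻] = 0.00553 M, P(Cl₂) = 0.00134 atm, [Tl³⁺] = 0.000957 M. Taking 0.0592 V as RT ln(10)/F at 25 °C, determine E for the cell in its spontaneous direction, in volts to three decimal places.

Cl₂/Cl⁻ is the cathode (higher E°), Tl³⁺/Tl⁺ the anode: E°cell = +1.35 − (+1.27) = +0.08 V, n = 2.
Overall: Cl₂(g) + Tl⁺(aq) → 2 Cl⁻(aq) + Tl³⁺(aq)
Q = [Cl⁻]^2·[Tl³⁺] / (P(Cl₂)·[Tl⁺]); log Q = -2.573.
E = E° − (0.0592/n) log Q = +0.08 − (0.0592/2)(-2.573) = +0.156 V.

+0.156 V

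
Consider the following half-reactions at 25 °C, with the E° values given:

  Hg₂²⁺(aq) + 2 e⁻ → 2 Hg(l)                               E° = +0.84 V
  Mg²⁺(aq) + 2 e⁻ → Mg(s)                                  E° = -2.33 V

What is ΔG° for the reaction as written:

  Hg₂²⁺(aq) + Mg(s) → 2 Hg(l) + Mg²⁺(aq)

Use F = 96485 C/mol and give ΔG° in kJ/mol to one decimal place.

As written, Hg₂²⁺/Hg is reduced (cathode) and Mg²⁺/Mg is oxidised (anode), so E°cell = (+0.84) − (-2.33) = +3.17 V.
Balancing electrons gives n = 2.
ΔG° = −nFE° = −(2)(96485)(+3.17) = -611,715 J = -611.7 kJ/mol.

-611.7 kJ/mol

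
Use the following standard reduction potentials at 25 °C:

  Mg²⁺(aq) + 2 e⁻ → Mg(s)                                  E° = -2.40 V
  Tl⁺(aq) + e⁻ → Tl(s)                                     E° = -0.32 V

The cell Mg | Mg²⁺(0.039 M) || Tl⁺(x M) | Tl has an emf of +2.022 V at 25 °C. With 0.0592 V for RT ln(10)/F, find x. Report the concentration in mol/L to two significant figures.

Tl⁺/Tl is the cathode, Mg²⁺/Mg the anode: E°cell = +2.08 V, n = 2.
Overall reaction: 2 Tl⁺(aq) + Mg(s) → 2 Tl(s) + Mg²⁺(aq); Q = [Mg²⁺]^1/[Tl⁺]^2.
From E = E° − (0.0592/n) log Q: log Q = (E° − E)·n/0.0592 = (+2.08 − (+2.022))·2/0.0592 = 1.9595.
So 2·log[Tl⁺] = 1·log(0.039) − log Q = -1.4089 − (1.9595) = -3.3684; log[Tl⁺] = -3.3684 / 2 = -1.6842; [Tl⁺] = 10^(-1.6842) ≈ 0.021 M.

0.021 M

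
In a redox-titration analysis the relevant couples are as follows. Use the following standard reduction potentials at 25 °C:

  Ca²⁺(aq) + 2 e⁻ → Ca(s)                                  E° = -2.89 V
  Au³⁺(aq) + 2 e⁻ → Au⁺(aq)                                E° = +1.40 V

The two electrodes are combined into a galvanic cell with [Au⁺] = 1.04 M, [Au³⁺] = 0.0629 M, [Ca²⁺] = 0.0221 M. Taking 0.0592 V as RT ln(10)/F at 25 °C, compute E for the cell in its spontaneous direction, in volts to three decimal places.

+4.303 V

Au³⁺/Au⁺ is the cathode (higher E°), Ca²⁺/Ca the anode: E°cell = +1.40 − (-2.89) = +4.29 V, n = 2.
Overall: Au³⁺(aq) + Ca(s) → Au⁺(aq) + Ca²⁺(aq)
Q = [Au⁺]·[Ca²⁺] / ([Au³⁺]); log Q = -0.437.
E = E° − (0.0592/n) log Q = +4.29 − (0.0592/2)(-0.437) = +4.303 V.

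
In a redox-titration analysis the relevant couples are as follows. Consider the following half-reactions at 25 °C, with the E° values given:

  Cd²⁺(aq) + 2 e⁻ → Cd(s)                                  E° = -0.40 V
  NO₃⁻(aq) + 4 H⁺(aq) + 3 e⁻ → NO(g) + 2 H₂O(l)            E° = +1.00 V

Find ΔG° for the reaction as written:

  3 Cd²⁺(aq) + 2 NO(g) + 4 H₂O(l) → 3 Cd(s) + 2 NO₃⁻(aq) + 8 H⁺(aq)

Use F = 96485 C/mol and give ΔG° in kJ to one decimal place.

As written, Cd²⁺/Cd is reduced (cathode) and NO₃⁻/NO is oxidised (anode), so E°cell = (-0.40) − (+1.00) = -1.40 V.
Balancing electrons gives n = 6.
ΔG° = −nFE° = −(6)(96485)(-1.40) = 810,474 J = +810.5 kJ.

+810.5 kJ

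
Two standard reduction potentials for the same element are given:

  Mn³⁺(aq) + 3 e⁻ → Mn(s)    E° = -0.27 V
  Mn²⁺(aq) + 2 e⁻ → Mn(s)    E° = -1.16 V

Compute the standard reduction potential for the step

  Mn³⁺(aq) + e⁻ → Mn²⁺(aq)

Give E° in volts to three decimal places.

Sequential free energies add, so n₃E°₃ = n₁E°₁ + n₂E°₂.
With n₃ = 3, and the known step contributing 2×(-1.16) V, the unknown satisfies 1·E° = 3×(-0.27) − 2×(-1.16) = +1.510.
E° = +1.510 / 1 = +1.510 V.

+1.510 V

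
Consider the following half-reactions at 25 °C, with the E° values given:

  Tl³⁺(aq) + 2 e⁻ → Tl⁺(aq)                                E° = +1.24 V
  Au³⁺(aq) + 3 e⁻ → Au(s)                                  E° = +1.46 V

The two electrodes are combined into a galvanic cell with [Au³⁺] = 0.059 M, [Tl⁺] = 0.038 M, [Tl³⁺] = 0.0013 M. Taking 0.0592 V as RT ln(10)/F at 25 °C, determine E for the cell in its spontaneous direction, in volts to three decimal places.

+0.239 V

Au³⁺/Au is the cathode (higher E°), Tl³⁺/Tl⁺ the anode: E°cell = +1.46 − (+1.24) = +0.22 V, n = 6.
Overall: 2 Au³⁺(aq) + 3 Tl⁺(aq) → 2 Au(s) + 3 Tl³⁺(aq)
Q = [Tl³⁺]^3 / ([Au³⁺]^2·[Tl⁺]^3); log Q = -1.939.
E = E° − (0.0592/n) log Q = +0.22 − (0.0592/6)(-1.939) = +0.239 V.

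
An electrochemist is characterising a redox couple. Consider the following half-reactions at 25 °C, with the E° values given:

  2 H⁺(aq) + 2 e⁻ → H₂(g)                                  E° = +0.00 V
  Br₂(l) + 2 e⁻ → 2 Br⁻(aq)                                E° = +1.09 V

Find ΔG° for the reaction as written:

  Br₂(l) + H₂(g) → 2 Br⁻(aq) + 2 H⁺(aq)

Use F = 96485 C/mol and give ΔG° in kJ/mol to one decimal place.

As written, Br₂/Br⁻ is reduced (cathode) and H⁺/H₂ is oxidised (anode), so E°cell = (+1.09) − (+0.00) = +1.09 V.
Balancing electrons gives n = 2.
ΔG° = −nFE° = −(2)(96485)(+1.09) = -210,337 J = -210.3 kJ/mol.

-210.3 kJ/mol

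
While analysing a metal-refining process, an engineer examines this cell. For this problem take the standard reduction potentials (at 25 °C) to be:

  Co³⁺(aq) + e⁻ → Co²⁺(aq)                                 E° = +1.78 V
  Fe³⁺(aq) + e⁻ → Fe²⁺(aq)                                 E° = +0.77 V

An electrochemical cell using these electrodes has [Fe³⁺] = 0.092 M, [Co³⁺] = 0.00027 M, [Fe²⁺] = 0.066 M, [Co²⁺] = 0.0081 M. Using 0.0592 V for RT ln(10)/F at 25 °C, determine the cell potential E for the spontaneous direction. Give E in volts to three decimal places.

Co³⁺/Co²⁺ is the cathode (higher E°), Fe³⁺/Fe²⁺ the anode: E°cell = +1.78 − (+0.77) = +1.01 V, n = 1.
Overall: Co³⁺(aq) + Fe²⁺(aq) → Co²⁺(aq) + Fe³⁺(aq)
Q = [Co²⁺]·[Fe³⁺] / ([Co³⁺]·[Fe²⁺]); log Q = 1.621.
E = E° − (0.0592/n) log Q = +1.01 − (0.0592/1)(1.621) = +0.914 V.

+0.914 V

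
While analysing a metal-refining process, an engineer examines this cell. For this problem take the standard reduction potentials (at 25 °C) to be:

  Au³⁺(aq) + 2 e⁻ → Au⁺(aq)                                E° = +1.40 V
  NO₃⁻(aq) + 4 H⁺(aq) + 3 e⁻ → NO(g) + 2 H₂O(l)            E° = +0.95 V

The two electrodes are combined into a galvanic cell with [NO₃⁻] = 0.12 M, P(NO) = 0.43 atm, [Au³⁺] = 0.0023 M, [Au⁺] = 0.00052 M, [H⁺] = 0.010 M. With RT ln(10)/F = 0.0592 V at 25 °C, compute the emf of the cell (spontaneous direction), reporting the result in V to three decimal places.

Au³⁺/Au⁺ is the cathode (higher E°), NO₃⁻/NO the anode: E°cell = +1.40 − (+0.95) = +0.45 V, n = 6.
Overall: 3 Au³⁺(aq) + 2 NO(g) + 4 H₂O(l) → 3 Au⁺(aq) + 2 NO₃⁻(aq) + 8 H⁺(aq)
Q = [Au⁺]^3·[NO₃⁻]^2·[H⁺]^8 / ([Au³⁺]^3·P(NO)^2); log Q = -19.046.
E = E° − (0.0592/n) log Q = +0.45 − (0.0592/6)(-19.046) = +0.638 V.

+0.638 V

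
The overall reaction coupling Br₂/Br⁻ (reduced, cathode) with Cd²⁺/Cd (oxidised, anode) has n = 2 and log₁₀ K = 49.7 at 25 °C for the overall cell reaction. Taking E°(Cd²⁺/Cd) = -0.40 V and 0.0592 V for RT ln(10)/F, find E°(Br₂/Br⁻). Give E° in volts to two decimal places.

+1.07 V

E°cell = (0.0592/n)·log K = (0.0592/2)(49.7) = +1.471 V.
Since Br₂/Br⁻ is the cathode and Cd²⁺/Cd the anode, E°cell = E°(Br₂/Br⁻) − E°(Cd²⁺/Cd).
So E°(Br₂/Br⁻) = E°cell + E°(Cd²⁺/Cd) = +1.471 + (-0.40) = +1.07 V.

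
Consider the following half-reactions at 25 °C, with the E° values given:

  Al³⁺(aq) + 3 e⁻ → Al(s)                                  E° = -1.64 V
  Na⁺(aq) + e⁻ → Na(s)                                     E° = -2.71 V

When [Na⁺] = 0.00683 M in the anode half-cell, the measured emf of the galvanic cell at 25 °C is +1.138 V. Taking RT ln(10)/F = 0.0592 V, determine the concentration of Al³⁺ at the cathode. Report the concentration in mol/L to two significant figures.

0.00089 M

Al³⁺/Al is the cathode, Na⁺/Na the anode: E°cell = +1.07 V, n = 3.
Overall reaction: Al³⁺(aq) + 3 Na(s) → Al(s) + 3 Na⁺(aq); Q = [Na⁺]^3/[Al³⁺]^1.
From E = E° − (0.0592/n) log Q: log Q = (E° − E)·n/0.0592 = (+1.07 − (+1.138))·3/0.0592 = -3.4459.
So 1·log[Al³⁺] = 3·log(0.00683) − log Q = -6.4967 − (-3.4459) = -3.0508; [Al³⁺] = 10^(-3.0508) ≈ 0.00089 M.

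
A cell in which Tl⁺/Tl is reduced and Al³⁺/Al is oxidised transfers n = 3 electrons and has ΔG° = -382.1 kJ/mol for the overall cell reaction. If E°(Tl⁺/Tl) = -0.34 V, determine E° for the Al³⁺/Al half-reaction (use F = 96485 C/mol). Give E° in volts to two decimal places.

-1.66 V

E°cell = −ΔG°/(nF) = −(-382.1×10³)/((3)(96485)) = +1.320 V.
Since Tl⁺/Tl is the cathode and Al³⁺/Al the anode, E°cell = E°(Tl⁺/Tl) − E°(Al³⁺/Al).
So E°(Al³⁺/Al) = E°(Tl⁺/Tl) − E°cell = (-0.34) − (+1.320) = -1.66 V.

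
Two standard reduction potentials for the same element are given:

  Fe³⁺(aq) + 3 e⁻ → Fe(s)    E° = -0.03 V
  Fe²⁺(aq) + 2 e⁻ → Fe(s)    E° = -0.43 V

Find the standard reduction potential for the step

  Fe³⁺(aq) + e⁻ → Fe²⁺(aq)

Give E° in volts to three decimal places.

+0.770 V

Sequential free energies add, so n₃E°₃ = n₁E°₁ + n₂E°₂.
With n₃ = 3, and the known step contributing 2×(-0.43) V, the unknown satisfies 1·E° = 3×(-0.03) − 2×(-0.43) = +0.770.
E° = +0.770 / 1 = +0.770 V.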